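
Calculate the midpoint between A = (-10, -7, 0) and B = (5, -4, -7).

M = ((x₁+x₂)/2, (y₁+y₂)/2, (z₁+z₂)/2)
  = ((-10 + 5)/2, (-7 - 4)/2, (0 - 7)/2)
  = (-5/2, -11/2, -7/2)
  = (-2.5, -5.5, -3.5)

(-2.5, -5.5, -3.5)


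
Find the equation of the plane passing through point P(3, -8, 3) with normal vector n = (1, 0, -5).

The plane through P with normal n = (a, b, c) satisfies n·(r - P) = 0,
i.e. ax + by + cz = a·x₀ + b·y₀ + c·z₀.
d = 1·3 + 0·(-8) + (-5)·3
  = 3 + 0 - 15
  = -12
Equation: x - 5z = -12

x - 5z = -12


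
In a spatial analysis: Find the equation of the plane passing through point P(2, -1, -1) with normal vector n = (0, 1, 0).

The plane through P with normal n = (a, b, c) satisfies n·(r - P) = 0,
i.e. ax + by + cz = a·x₀ + b·y₀ + c·z₀.
d = 0·2 + 1·(-1) + 0·(-1)
  = 0 - 1 + 0
  = -1
Equation: y = -1

y = -1


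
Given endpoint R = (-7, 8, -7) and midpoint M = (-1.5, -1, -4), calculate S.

S = 2M - R
  = (2·(-1.5) - (-7), 2·(-1) - 8, 2·(-4) - (-7))
  = (-3 + 7, -2 - 8, -8 + 7)
  = (4, -10, -1)

(4, -10, -1)


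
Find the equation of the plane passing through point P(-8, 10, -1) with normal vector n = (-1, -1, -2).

The plane through P with normal n = (a, b, c) satisfies n·(r - P) = 0,
i.e. ax + by + cz = a·x₀ + b·y₀ + c·z₀.
d = (-1)·(-8) + (-1)·10 + (-2)·(-1)
  = 8 - 10 + 2
  = 0
Equation: -x - y - 2z = 0

-x - y - 2z = 0


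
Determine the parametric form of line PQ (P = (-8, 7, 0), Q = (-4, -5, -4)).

Direction vector d = Q - P = (-4 + 8, -5 - 7, -4 + 0) = (4, -12, -4)
Parametric form r = P + t·d:
x = -8 + 4t, y = 7 - 12t, z = 0 - 4t

x = -8 + 4t, y = 7 - 12t, z = 0 - 4t


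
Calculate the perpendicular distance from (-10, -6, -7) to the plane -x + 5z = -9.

distance = |a·x₀ + b·y₀ + c·z₀ - d| / √(a² + b² + c²)
  = |(-1)·(-10) + 0·(-6) + 5·(-7) - (-9)| / √((-1)² + 0² + 5²)
  = |10 + 0 - 35 + 9| / √(1 + 0 + 25)
  = |-16| / √26
  = 16 / 5.099
  ≈ 3.138

3.138


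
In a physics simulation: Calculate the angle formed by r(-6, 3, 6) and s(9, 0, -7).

r·s = (-6)·9 + 3·0 + 6·(-7) = -54 + 0 - 42 = -96
|r| = √((-6)² + 3² + 6²) = √81 ≈ 9
|s| = √(9² + 0² + (-7)²) = √130 ≈ 11.4
cos θ = (r·s)/(|r||s|) = -96/(9·11.4) ≈ -0.9355
θ = arccos(-0.9355) ≈ 159.3°

159.3°


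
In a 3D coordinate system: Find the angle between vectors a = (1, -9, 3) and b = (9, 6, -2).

a·b = 1·9 + (-9)·6 + 3·(-2) = 9 - 54 - 6 = -51
|a| = √(1² + (-9)² + 3²) = √91 ≈ 9.539
|b| = √(9² + 6² + (-2)²) = √121 ≈ 11
cos θ = (a·b)/(|a||b|) = -51/(9.539·11) ≈ -0.486
θ = arccos(-0.486) ≈ 119.1°

119.1°


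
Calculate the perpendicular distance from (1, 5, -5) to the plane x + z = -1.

distance = |a·x₀ + b·y₀ + c·z₀ - d| / √(a² + b² + c²)
  = |1·1 + 0·5 + 1·(-5) - (-1)| / √(1² + 0² + 1²)
  = |1 + 0 - 5 + 1| / √(1 + 0 + 1)
  = |-3| / √2
  = 3 / 1.414
  ≈ 2.121

2.121


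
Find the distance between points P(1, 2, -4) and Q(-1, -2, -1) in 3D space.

d = √[(x₂-x₁)² + (y₂-y₁)² + (z₂-z₁)²]
  = √[(-2)² + (-4)² + 3²]
  = √[4 + 16 + 9]
  = √29
  ≈ 5.385

5.385


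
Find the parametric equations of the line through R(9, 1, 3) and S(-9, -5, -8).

Direction vector d = S - R = (-9 - 9, -5 - 1, -8 - 3) = (-18, -6, -11)
Parametric form r = R + t·d:
x = 9 - 18t, y = 1 - 6t, z = 3 - 11t

x = 9 - 18t, y = 1 - 6t, z = 3 - 11t


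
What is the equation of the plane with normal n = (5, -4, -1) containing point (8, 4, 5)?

The plane through P with normal n = (a, b, c) satisfies n·(r - P) = 0,
i.e. ax + by + cz = a·x₀ + b·y₀ + c·z₀.
d = 5·8 + (-4)·4 + (-1)·5
  = 40 - 16 - 5
  = 19
Equation: 5x - 4y - z = 19

5x - 4y - z = 19


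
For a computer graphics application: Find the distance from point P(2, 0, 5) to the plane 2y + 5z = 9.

distance = |a·x₀ + b·y₀ + c·z₀ - d| / √(a² + b² + c²)
  = |0·2 + 2·0 + 5·5 - 9| / √(0² + 2² + 5²)
  = |0 + 0 + 25 - 9| / √(0 + 4 + 25)
  = |16| / √29
  = 16 / 5.385
  ≈ 2.971

2.971


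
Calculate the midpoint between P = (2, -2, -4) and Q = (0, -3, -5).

M = ((x₁+x₂)/2, (y₁+y₂)/2, (z₁+z₂)/2)
  = ((2 + 0)/2, (-2 - 3)/2, (-4 - 5)/2)
  = (2/2, -5/2, -9/2)
  = (1, -2.5, -4.5)

(1, -2.5, -4.5)


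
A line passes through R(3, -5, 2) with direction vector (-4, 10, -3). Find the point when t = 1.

P(t) = R + t·d
  = (3 + (-4)·1, -5 + 10·1, 2 + (-3)·1)
  = (3 - 4, -5 + 10, 2 - 3)
  = (-1, 5, -1)

(-1, 5, -1)


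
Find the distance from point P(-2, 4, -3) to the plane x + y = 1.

distance = |a·x₀ + b·y₀ + c·z₀ - d| / √(a² + b² + c²)
  = |1·(-2) + 1·4 + 0·(-3) - 1| / √(1² + 1² + 0²)
  = |-2 + 4 + 0 - 1| / √(1 + 1 + 0)
  = |1| / √2
  = 1 / 1.414
  ≈ 0.7071

0.7071


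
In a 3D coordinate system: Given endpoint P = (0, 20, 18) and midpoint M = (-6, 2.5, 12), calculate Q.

Q = 2M - P
  = (2·(-6) - 0, 2·2.5 - 20, 2·12 - 18)
  = (-12 + 0, 5 - 20, 24 - 18)
  = (-12, -15, 6)

(-12, -15, 6)


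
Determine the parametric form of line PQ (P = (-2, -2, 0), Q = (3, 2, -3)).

Direction vector d = Q - P = (3 + 2, 2 + 2, -3 + 0) = (5, 4, -3)
Parametric form r = P + t·d:
x = -2 + 5t, y = -2 + 4t, z = 0 - 3t

x = -2 + 5t, y = -2 + 4t, z = 0 - 3t


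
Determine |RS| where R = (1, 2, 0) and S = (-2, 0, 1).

d = √[(x₂-x₁)² + (y₂-y₁)² + (z₂-z₁)²]
  = √[(-3)² + (-2)² + 1²]
  = √[9 + 4 + 1]
  = √14
  ≈ 3.742

3.742


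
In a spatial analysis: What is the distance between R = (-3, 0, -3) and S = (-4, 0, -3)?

d = √[(x₂-x₁)² + (y₂-y₁)² + (z₂-z₁)²]
  = √[(-1)² + 0² + 0²]
  = √[1 + 0 + 0]
  = √1
  ≈ 1

1


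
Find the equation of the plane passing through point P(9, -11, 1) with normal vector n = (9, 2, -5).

The plane through P with normal n = (a, b, c) satisfies n·(r - P) = 0,
i.e. ax + by + cz = a·x₀ + b·y₀ + c·z₀.
d = 9·9 + 2·(-11) + (-5)·1
  = 81 - 22 - 5
  = 54
Equation: 9x + 2y - 5z = 54

9x + 2y - 5z = 54


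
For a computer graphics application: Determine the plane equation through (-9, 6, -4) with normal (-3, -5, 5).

The plane through P with normal n = (a, b, c) satisfies n·(r - P) = 0,
i.e. ax + by + cz = a·x₀ + b·y₀ + c·z₀.
d = (-3)·(-9) + (-5)·6 + 5·(-4)
  = 27 - 30 - 20
  = -23
Equation: -3x - 5y + 5z = -23

-3x - 5y + 5z = -23


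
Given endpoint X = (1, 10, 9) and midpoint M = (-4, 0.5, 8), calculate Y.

Y = 2M - X
  = (2·(-4) - 1, 2·0.5 - 10, 2·8 - 9)
  = (-8 - 1, 1 - 10, 16 - 9)
  = (-9, -9, 7)

(-9, -9, 7)


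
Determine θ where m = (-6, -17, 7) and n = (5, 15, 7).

m·n = (-6)·5 + (-17)·15 + 7·7 = -30 - 255 + 49 = -236
|m| = √((-6)² + (-17)² + 7²) = √374 ≈ 19.34
|n| = √(5² + 15² + 7²) = √299 ≈ 17.29
cos θ = (m·n)/(|m||n|) = -236/(19.34·17.29) ≈ -0.7057
θ = arccos(-0.7057) ≈ 134.9°

134.9°


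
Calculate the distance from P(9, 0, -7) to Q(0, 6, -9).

d = √[(x₂-x₁)² + (y₂-y₁)² + (z₂-z₁)²]
  = √[(-9)² + 6² + (-2)²]
  = √[81 + 36 + 4]
  = √121
  ≈ 11

11


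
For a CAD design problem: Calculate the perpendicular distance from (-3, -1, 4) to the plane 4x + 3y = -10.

distance = |a·x₀ + b·y₀ + c·z₀ - d| / √(a² + b² + c²)
  = |4·(-3) + 3·(-1) + 0·4 - (-10)| / √(4² + 3² + 0²)
  = |-12 - 3 + 0 + 10| / √(16 + 9 + 0)
  = |-5| / √25
  = 5 / 5
  ≈ 1

1


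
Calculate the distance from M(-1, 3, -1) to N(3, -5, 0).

d = √[(x₂-x₁)² + (y₂-y₁)² + (z₂-z₁)²]
  = √[4² + (-8)² + 1²]
  = √[16 + 64 + 1]
  = √81
  ≈ 9

9


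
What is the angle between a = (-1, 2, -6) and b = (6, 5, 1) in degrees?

a·b = (-1)·6 + 2·5 + (-6)·1 = -6 + 10 - 6 = -2
|a| = √((-1)² + 2² + (-6)²) = √41 ≈ 6.403
|b| = √(6² + 5² + 1²) = √62 ≈ 7.874
cos θ = (a·b)/(|a||b|) = -2/(6.403·7.874) ≈ -0.03967
θ = arccos(-0.03967) ≈ 92.27°

92.27°


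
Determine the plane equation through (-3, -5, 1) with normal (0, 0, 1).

The plane through P with normal n = (a, b, c) satisfies n·(r - P) = 0,
i.e. ax + by + cz = a·x₀ + b·y₀ + c·z₀.
d = 0·(-3) + 0·(-5) + 1·1
  = 0 + 0 + 1
  = 1
Equation: z = 1

z = 1


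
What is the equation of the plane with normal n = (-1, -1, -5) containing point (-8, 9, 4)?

The plane through P with normal n = (a, b, c) satisfies n·(r - P) = 0,
i.e. ax + by + cz = a·x₀ + b·y₀ + c·z₀.
d = (-1)·(-8) + (-1)·9 + (-5)·4
  = 8 - 9 - 20
  = -21
Equation: -x - y - 5z = -21

-x - y - 5z = -21


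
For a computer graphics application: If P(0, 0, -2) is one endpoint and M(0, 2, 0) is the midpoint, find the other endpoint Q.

Q = 2M - P
  = (2·0 - 0, 2·2 - 0, 2·0 - (-2))
  = (0 + 0, 4 + 0, 0 + 2)
  = (0, 4, 2)

(0, 4, 2)


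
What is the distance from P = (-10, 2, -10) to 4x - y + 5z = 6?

distance = |a·x₀ + b·y₀ + c·z₀ - d| / √(a² + b² + c²)
  = |4·(-10) + (-1)·2 + 5·(-10) - 6| / √(4² + (-1)² + 5²)
  = |-40 - 2 - 50 - 6| / √(16 + 1 + 25)
  = |-98| / √42
  = 98 / 6.481
  ≈ 15.12

15.12


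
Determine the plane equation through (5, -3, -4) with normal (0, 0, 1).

The plane through P with normal n = (a, b, c) satisfies n·(r - P) = 0,
i.e. ax + by + cz = a·x₀ + b·y₀ + c·z₀.
d = 0·5 + 0·(-3) + 1·(-4)
  = 0 + 0 - 4
  = -4
Equation: z = -4

z = -4


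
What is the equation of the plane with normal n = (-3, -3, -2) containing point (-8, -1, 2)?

The plane through P with normal n = (a, b, c) satisfies n·(r - P) = 0,
i.e. ax + by + cz = a·x₀ + b·y₀ + c·z₀.
d = (-3)·(-8) + (-3)·(-1) + (-2)·2
  = 24 + 3 - 4
  = 23
Equation: -3x - 3y - 2z = 23

-3x - 3y - 2z = 23


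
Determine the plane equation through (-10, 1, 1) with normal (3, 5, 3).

The plane through P with normal n = (a, b, c) satisfies n·(r - P) = 0,
i.e. ax + by + cz = a·x₀ + b·y₀ + c·z₀.
d = 3·(-10) + 5·1 + 3·1
  = -30 + 5 + 3
  = -22
Equation: 3x + 5y + 3z = -22

3x + 5y + 3z = -22


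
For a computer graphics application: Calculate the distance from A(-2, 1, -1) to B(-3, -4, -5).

d = √[(x₂-x₁)² + (y₂-y₁)² + (z₂-z₁)²]
  = √[(-1)² + (-5)² + (-4)²]
  = √[1 + 25 + 16]
  = √42
  ≈ 6.481

6.481


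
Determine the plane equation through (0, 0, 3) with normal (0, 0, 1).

The plane through P with normal n = (a, b, c) satisfies n·(r - P) = 0,
i.e. ax + by + cz = a·x₀ + b·y₀ + c·z₀.
d = 0·0 + 0·0 + 1·3
  = 0 + 0 + 3
  = 3
Equation: z = 3

z = 3


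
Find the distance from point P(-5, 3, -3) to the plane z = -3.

distance = |a·x₀ + b·y₀ + c·z₀ - d| / √(a² + b² + c²)
  = |0·(-5) + 0·3 + 1·(-3) - (-3)| / √(0² + 0² + 1²)
  = |0 + 0 - 3 + 3| / √(0 + 0 + 1)
  = |0| / √1
  = 0 / 1
  ≈ 0

0


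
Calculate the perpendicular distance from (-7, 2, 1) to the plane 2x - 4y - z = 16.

distance = |a·x₀ + b·y₀ + c·z₀ - d| / √(a² + b² + c²)
  = |2·(-7) + (-4)·2 + (-1)·1 - 16| / √(2² + (-4)² + (-1)²)
  = |-14 - 8 - 1 - 16| / √(4 + 16 + 1)
  = |-39| / √21
  = 39 / 4.583
  ≈ 8.51

8.51


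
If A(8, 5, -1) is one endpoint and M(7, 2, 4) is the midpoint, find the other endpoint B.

B = 2M - A
  = (2·7 - 8, 2·2 - 5, 2·4 - (-1))
  = (14 - 8, 4 - 5, 8 + 1)
  = (6, -1, 9)

(6, -1, 9)


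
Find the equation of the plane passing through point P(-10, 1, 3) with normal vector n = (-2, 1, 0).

The plane through P with normal n = (a, b, c) satisfies n·(r - P) = 0,
i.e. ax + by + cz = a·x₀ + b·y₀ + c·z₀.
d = (-2)·(-10) + 1·1 + 0·3
  = 20 + 1 + 0
  = 21
Equation: -2x + y = 21

-2x + y = 21


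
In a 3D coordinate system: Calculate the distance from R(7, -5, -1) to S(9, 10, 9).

d = √[(x₂-x₁)² + (y₂-y₁)² + (z₂-z₁)²]
  = √[2² + 15² + 10²]
  = √[4 + 225 + 100]
  = √329
  ≈ 18.14

18.14


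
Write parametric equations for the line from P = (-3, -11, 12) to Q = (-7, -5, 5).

Direction vector d = Q - P = (-7 + 3, -5 + 11, 5 - 12) = (-4, 6, -7)
Parametric form r = P + t·d:
x = -3 - 4t, y = -11 + 6t, z = 12 - 7t

x = -3 - 4t, y = -11 + 6t, z = 12 - 7t


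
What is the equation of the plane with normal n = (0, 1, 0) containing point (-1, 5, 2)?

The plane through P with normal n = (a, b, c) satisfies n·(r - P) = 0,
i.e. ax + by + cz = a·x₀ + b·y₀ + c·z₀.
d = 0·(-1) + 1·5 + 0·2
  = 0 + 5 + 0
  = 5
Equation: y = 5

y = 5


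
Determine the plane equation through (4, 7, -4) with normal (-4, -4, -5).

The plane through P with normal n = (a, b, c) satisfies n·(r - P) = 0,
i.e. ax + by + cz = a·x₀ + b·y₀ + c·z₀.
d = (-4)·4 + (-4)·7 + (-5)·(-4)
  = -16 - 28 + 20
  = -24
Equation: -4x - 4y - 5z = -24

-4x - 4y - 5z = -24


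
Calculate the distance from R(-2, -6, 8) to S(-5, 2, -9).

d = √[(x₂-x₁)² + (y₂-y₁)² + (z₂-z₁)²]
  = √[(-3)² + 8² + (-17)²]
  = √[9 + 64 + 289]
  = √362
  ≈ 19.03

19.03


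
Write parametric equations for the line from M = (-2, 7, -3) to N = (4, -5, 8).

Direction vector d = N - M = (4 + 2, -5 - 7, 8 + 3) = (6, -12, 11)
Parametric form r = M + t·d:
x = -2 + 6t, y = 7 - 12t, z = -3 + 11t

x = -2 + 6t, y = 7 - 12t, z = -3 + 11t


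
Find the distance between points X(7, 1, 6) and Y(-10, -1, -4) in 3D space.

d = √[(x₂-x₁)² + (y₂-y₁)² + (z₂-z₁)²]
  = √[(-17)² + (-2)² + (-10)²]
  = √[289 + 4 + 100]
  = √393
  ≈ 19.82

19.82


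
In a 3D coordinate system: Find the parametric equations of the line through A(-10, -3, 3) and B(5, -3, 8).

Direction vector d = B - A = (5 + 10, -3 + 3, 8 - 3) = (15, 0, 5)
Parametric form r = A + t·d:
x = -10 + 15t, y = -3, z = 3 + 5t

x = -10 + 15t, y = -3, z = 3 + 5t


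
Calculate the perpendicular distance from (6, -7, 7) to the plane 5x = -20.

distance = |a·x₀ + b·y₀ + c·z₀ - d| / √(a² + b² + c²)
  = |5·6 + 0·(-7) + 0·7 - (-20)| / √(5² + 0² + 0²)
  = |30 + 0 + 0 + 20| / √(25 + 0 + 0)
  = |50| / √25
  = 50 / 5
  ≈ 10

10


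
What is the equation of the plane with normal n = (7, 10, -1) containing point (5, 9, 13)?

The plane through P with normal n = (a, b, c) satisfies n·(r - P) = 0,
i.e. ax + by + cz = a·x₀ + b·y₀ + c·z₀.
d = 7·5 + 10·9 + (-1)·13
  = 35 + 90 - 13
  = 112
Equation: 7x + 10y - z = 112

7x + 10y - z = 112


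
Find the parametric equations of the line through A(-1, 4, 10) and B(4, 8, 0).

Direction vector d = B - A = (4 + 1, 8 - 4, 0 - 10) = (5, 4, -10)
Parametric form r = A + t·d:
x = -1 + 5t, y = 4 + 4t, z = 10 - 10t

x = -1 + 5t, y = 4 + 4t, z = 10 - 10t


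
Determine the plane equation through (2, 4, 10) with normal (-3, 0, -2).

The plane through P with normal n = (a, b, c) satisfies n·(r - P) = 0,
i.e. ax + by + cz = a·x₀ + b·y₀ + c·z₀.
d = (-3)·2 + 0·4 + (-2)·10
  = -6 + 0 - 20
  = -26
Equation: -3x - 2z = -26

-3x - 2z = -26


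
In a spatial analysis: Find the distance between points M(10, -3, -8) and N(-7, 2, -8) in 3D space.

d = √[(x₂-x₁)² + (y₂-y₁)² + (z₂-z₁)²]
  = √[(-17)² + 5² + 0²]
  = √[289 + 25 + 0]
  = √314
  ≈ 17.72

17.72


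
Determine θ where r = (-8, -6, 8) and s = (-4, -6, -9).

r·s = (-8)·(-4) + (-6)·(-6) + 8·(-9) = 32 + 36 - 72 = -4
|r| = √((-8)² + (-6)² + 8²) = √164 ≈ 12.81
|s| = √((-4)² + (-6)² + (-9)²) = √133 ≈ 11.53
cos θ = (r·s)/(|r||s|) = -4/(12.81·11.53) ≈ -0.02708
θ = arccos(-0.02708) ≈ 91.55°

91.55°


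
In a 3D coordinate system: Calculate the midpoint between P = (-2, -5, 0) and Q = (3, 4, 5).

M = ((x₁+x₂)/2, (y₁+y₂)/2, (z₁+z₂)/2)
  = ((-2 + 3)/2, (-5 + 4)/2, (0 + 5)/2)
  = (1/2, -1/2, 5/2)
  = (0.5, -0.5, 2.5)

(0.5, -0.5, 2.5)


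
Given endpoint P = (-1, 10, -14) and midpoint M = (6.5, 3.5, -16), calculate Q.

Q = 2M - P
  = (2·6.5 - (-1), 2·3.5 - 10, 2·(-16) - (-14))
  = (13 + 1, 7 - 10, -32 + 14)
  = (14, -3, -18)

(14, -3, -18)


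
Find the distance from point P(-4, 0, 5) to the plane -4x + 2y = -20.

distance = |a·x₀ + b·y₀ + c·z₀ - d| / √(a² + b² + c²)
  = |(-4)·(-4) + 2·0 + 0·5 - (-20)| / √((-4)² + 2² + 0²)
  = |16 + 0 + 0 + 20| / √(16 + 4 + 0)
  = |36| / √20
  = 36 / 4.472
  ≈ 8.05

8.05


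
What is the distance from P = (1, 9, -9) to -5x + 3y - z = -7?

distance = |a·x₀ + b·y₀ + c·z₀ - d| / √(a² + b² + c²)
  = |(-5)·1 + 3·9 + (-1)·(-9) - (-7)| / √((-5)² + 3² + (-1)²)
  = |-5 + 27 + 9 + 7| / √(25 + 9 + 1)
  = |38| / √35
  = 38 / 5.916
  ≈ 6.423

6.423


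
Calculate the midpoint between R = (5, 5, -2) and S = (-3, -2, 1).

M = ((x₁+x₂)/2, (y₁+y₂)/2, (z₁+z₂)/2)
  = ((5 - 3)/2, (5 - 2)/2, (-2 + 1)/2)
  = (2/2, 3/2, -1/2)
  = (1, 1.5, -0.5)

(1, 1.5, -0.5)


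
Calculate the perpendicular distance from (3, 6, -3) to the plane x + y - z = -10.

distance = |a·x₀ + b·y₀ + c·z₀ - d| / √(a² + b² + c²)
  = |1·3 + 1·6 + (-1)·(-3) - (-10)| / √(1² + 1² + (-1)²)
  = |3 + 6 + 3 + 10| / √(1 + 1 + 1)
  = |22| / √3
  = 22 / 1.732
  ≈ 12.7

12.7


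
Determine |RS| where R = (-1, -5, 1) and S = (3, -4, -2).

d = √[(x₂-x₁)² + (y₂-y₁)² + (z₂-z₁)²]
  = √[4² + 1² + (-3)²]
  = √[16 + 1 + 9]
  = √26
  ≈ 5.099

5.099


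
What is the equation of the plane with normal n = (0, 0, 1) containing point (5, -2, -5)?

The plane through P with normal n = (a, b, c) satisfies n·(r - P) = 0,
i.e. ax + by + cz = a·x₀ + b·y₀ + c·z₀.
d = 0·5 + 0·(-2) + 1·(-5)
  = 0 + 0 - 5
  = -5
Equation: z = -5

z = -5


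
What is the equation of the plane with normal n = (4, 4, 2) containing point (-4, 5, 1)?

The plane through P with normal n = (a, b, c) satisfies n·(r - P) = 0,
i.e. ax + by + cz = a·x₀ + b·y₀ + c·z₀.
d = 4·(-4) + 4·5 + 2·1
  = -16 + 20 + 2
  = 6
Equation: 4x + 4y + 2z = 6

4x + 4y + 2z = 6


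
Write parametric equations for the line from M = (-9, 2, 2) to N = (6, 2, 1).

Direction vector d = N - M = (6 + 9, 2 - 2, 1 - 2) = (15, 0, -1)
Parametric form r = M + t·d:
x = -9 + 15t, y = 2, z = 2 - t

x = -9 + 15t, y = 2, z = 2 - t


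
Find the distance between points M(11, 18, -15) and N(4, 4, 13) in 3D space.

d = √[(x₂-x₁)² + (y₂-y₁)² + (z₂-z₁)²]
  = √[(-7)² + (-14)² + 28²]
  = √[49 + 196 + 784]
  = √1029
  ≈ 32.08

32.08


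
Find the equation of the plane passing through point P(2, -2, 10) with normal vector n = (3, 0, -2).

The plane through P with normal n = (a, b, c) satisfies n·(r - P) = 0,
i.e. ax + by + cz = a·x₀ + b·y₀ + c·z₀.
d = 3·2 + 0·(-2) + (-2)·10
  = 6 + 0 - 20
  = -14
Equation: 3x - 2z = -14

3x - 2z = -14


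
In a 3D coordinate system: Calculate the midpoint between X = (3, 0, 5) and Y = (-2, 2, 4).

M = ((x₁+x₂)/2, (y₁+y₂)/2, (z₁+z₂)/2)
  = ((3 - 2)/2, (0 + 2)/2, (5 + 4)/2)
  = (1/2, 2/2, 9/2)
  = (0.5, 1, 4.5)

(0.5, 1, 4.5)


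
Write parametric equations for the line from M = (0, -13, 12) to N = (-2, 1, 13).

Direction vector d = N - M = (-2 + 0, 1 + 13, 13 - 12) = (-2, 14, 1)
Parametric form r = M + t·d:
x = 0 - 2t, y = -13 + 14t, z = 12 + t

x = 0 - 2t, y = -13 + 14t, z = 12 + t


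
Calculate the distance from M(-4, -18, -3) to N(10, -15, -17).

d = √[(x₂-x₁)² + (y₂-y₁)² + (z₂-z₁)²]
  = √[14² + 3² + (-14)²]
  = √[196 + 9 + 196]
  = √401
  ≈ 20.02

20.02


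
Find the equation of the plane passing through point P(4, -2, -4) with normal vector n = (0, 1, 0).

The plane through P with normal n = (a, b, c) satisfies n·(r - P) = 0,
i.e. ax + by + cz = a·x₀ + b·y₀ + c·z₀.
d = 0·4 + 1·(-2) + 0·(-4)
  = 0 - 2 + 0
  = -2
Equation: y = -2

y = -2


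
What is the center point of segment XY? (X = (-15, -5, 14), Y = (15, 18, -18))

M = ((x₁+x₂)/2, (y₁+y₂)/2, (z₁+z₂)/2)
  = ((-15 + 15)/2, (-5 + 18)/2, (14 - 18)/2)
  = (0/2, 13/2, -4/2)
  = (0, 6.5, -2)

(0, 6.5, -2)


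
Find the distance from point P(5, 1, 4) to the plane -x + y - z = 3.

distance = |a·x₀ + b·y₀ + c·z₀ - d| / √(a² + b² + c²)
  = |(-1)·5 + 1·1 + (-1)·4 - 3| / √((-1)² + 1² + (-1)²)
  = |-5 + 1 - 4 - 3| / √(1 + 1 + 1)
  = |-11| / √3
  = 11 / 1.732
  ≈ 6.351

6.351


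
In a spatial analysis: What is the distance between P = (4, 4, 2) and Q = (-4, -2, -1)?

d = √[(x₂-x₁)² + (y₂-y₁)² + (z₂-z₁)²]
  = √[(-8)² + (-6)² + (-3)²]
  = √[64 + 36 + 9]
  = √109
  ≈ 10.44

10.44


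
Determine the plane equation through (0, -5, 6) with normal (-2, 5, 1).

The plane through P with normal n = (a, b, c) satisfies n·(r - P) = 0,
i.e. ax + by + cz = a·x₀ + b·y₀ + c·z₀.
d = (-2)·0 + 5·(-5) + 1·6
  = 0 - 25 + 6
  = -19
Equation: -2x + 5y + z = -19

-2x + 5y + z = -19


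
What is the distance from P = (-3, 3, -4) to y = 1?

distance = |a·x₀ + b·y₀ + c·z₀ - d| / √(a² + b² + c²)
  = |0·(-3) + 1·3 + 0·(-4) - 1| / √(0² + 1² + 0²)
  = |0 + 3 + 0 - 1| / √(0 + 1 + 0)
  = |2| / √1
  = 2 / 1
  ≈ 2

2


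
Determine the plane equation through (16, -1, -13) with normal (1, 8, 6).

The plane through P with normal n = (a, b, c) satisfies n·(r - P) = 0,
i.e. ax + by + cz = a·x₀ + b·y₀ + c·z₀.
d = 1·16 + 8·(-1) + 6·(-13)
  = 16 - 8 - 78
  = -70
Equation: x + 8y + 6z = -70

x + 8y + 6z = -70


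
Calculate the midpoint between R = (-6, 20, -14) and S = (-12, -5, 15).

M = ((x₁+x₂)/2, (y₁+y₂)/2, (z₁+z₂)/2)
  = ((-6 - 12)/2, (20 - 5)/2, (-14 + 15)/2)
  = (-18/2, 15/2, 1/2)
  = (-9, 7.5, 0.5)

(-9, 7.5, 0.5)


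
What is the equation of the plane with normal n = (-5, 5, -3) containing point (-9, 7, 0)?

The plane through P with normal n = (a, b, c) satisfies n·(r - P) = 0,
i.e. ax + by + cz = a·x₀ + b·y₀ + c·z₀.
d = (-5)·(-9) + 5·7 + (-3)·0
  = 45 + 35 + 0
  = 80
Equation: -5x + 5y - 3z = 80

-5x + 5y - 3z = 80


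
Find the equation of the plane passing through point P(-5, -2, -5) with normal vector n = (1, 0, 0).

The plane through P with normal n = (a, b, c) satisfies n·(r - P) = 0,
i.e. ax + by + cz = a·x₀ + b·y₀ + c·z₀.
d = 1·(-5) + 0·(-2) + 0·(-5)
  = -5 + 0 + 0
  = -5
Equation: x = -5

x = -5


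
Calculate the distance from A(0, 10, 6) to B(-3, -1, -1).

d = √[(x₂-x₁)² + (y₂-y₁)² + (z₂-z₁)²]
  = √[(-3)² + (-11)² + (-7)²]
  = √[9 + 121 + 49]
  = √179
  ≈ 13.38

13.38


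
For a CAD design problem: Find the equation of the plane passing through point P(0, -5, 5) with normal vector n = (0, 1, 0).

The plane through P with normal n = (a, b, c) satisfies n·(r - P) = 0,
i.e. ax + by + cz = a·x₀ + b·y₀ + c·z₀.
d = 0·0 + 1·(-5) + 0·5
  = 0 - 5 + 0
  = -5
Equation: y = -5

y = -5


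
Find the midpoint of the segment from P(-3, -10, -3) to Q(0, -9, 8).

M = ((x₁+x₂)/2, (y₁+y₂)/2, (z₁+z₂)/2)
  = ((-3 + 0)/2, (-10 - 9)/2, (-3 + 8)/2)
  = (-3/2, -19/2, 5/2)
  = (-1.5, -9.5, 2.5)

(-1.5, -9.5, 2.5)


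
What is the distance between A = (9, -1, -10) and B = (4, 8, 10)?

d = √[(x₂-x₁)² + (y₂-y₁)² + (z₂-z₁)²]
  = √[(-5)² + 9² + 20²]
  = √[25 + 81 + 400]
  = √506
  ≈ 22.49

22.49


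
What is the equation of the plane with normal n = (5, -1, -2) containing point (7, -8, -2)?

The plane through P with normal n = (a, b, c) satisfies n·(r - P) = 0,
i.e. ax + by + cz = a·x₀ + b·y₀ + c·z₀.
d = 5·7 + (-1)·(-8) + (-2)·(-2)
  = 35 + 8 + 4
  = 47
Equation: 5x - y - 2z = 47

5x - y - 2z = 47


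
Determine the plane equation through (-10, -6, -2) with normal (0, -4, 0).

The plane through P with normal n = (a, b, c) satisfies n·(r - P) = 0,
i.e. ax + by + cz = a·x₀ + b·y₀ + c·z₀.
d = 0·(-10) + (-4)·(-6) + 0·(-2)
  = 0 + 24 + 0
  = 24
Equation: -4y = 24

-4y = 24


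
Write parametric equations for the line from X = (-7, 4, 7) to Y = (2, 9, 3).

Direction vector d = Y - X = (2 + 7, 9 - 4, 3 - 7) = (9, 5, -4)
Parametric form r = X + t·d:
x = -7 + 9t, y = 4 + 5t, z = 7 - 4t

x = -7 + 9t, y = 4 + 5t, z = 7 - 4t


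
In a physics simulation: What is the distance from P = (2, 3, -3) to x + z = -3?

distance = |a·x₀ + b·y₀ + c·z₀ - d| / √(a² + b² + c²)
  = |1·2 + 0·3 + 1·(-3) - (-3)| / √(1² + 0² + 1²)
  = |2 + 0 - 3 + 3| / √(1 + 0 + 1)
  = |2| / √2
  = 2 / 1.414
  ≈ 1.414

1.414


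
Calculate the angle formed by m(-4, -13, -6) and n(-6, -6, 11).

m·n = (-4)·(-6) + (-13)·(-6) + (-6)·11 = 24 + 78 - 66 = 36
|m| = √((-4)² + (-13)² + (-6)²) = √221 ≈ 14.87
|n| = √((-6)² + (-6)² + 11²) = √193 ≈ 13.89
cos θ = (m·n)/(|m||n|) = 36/(14.87·13.89) ≈ 0.1743
θ = arccos(0.1743) ≈ 79.96°

79.96°


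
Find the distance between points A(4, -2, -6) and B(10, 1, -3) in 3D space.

d = √[(x₂-x₁)² + (y₂-y₁)² + (z₂-z₁)²]
  = √[6² + 3² + 3²]
  = √[36 + 9 + 9]
  = √54
  ≈ 7.348

7.348


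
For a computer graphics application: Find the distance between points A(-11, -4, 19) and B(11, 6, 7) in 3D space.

d = √[(x₂-x₁)² + (y₂-y₁)² + (z₂-z₁)²]
  = √[22² + 10² + (-12)²]
  = √[484 + 100 + 144]
  = √728
  ≈ 26.98

26.98


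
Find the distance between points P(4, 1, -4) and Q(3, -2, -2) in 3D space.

d = √[(x₂-x₁)² + (y₂-y₁)² + (z₂-z₁)²]
  = √[(-1)² + (-3)² + 2²]
  = √[1 + 9 + 4]
  = √14
  ≈ 3.742

3.742


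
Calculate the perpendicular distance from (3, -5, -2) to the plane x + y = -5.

distance = |a·x₀ + b·y₀ + c·z₀ - d| / √(a² + b² + c²)
  = |1·3 + 1·(-5) + 0·(-2) - (-5)| / √(1² + 1² + 0²)
  = |3 - 5 + 0 + 5| / √(1 + 1 + 0)
  = |3| / √2
  = 3 / 1.414
  ≈ 2.121

2.121


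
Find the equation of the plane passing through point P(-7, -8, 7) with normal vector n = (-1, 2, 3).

The plane through P with normal n = (a, b, c) satisfies n·(r - P) = 0,
i.e. ax + by + cz = a·x₀ + b·y₀ + c·z₀.
d = (-1)·(-7) + 2·(-8) + 3·7
  = 7 - 16 + 21
  = 12
Equation: -x + 2y + 3z = 12

-x + 2y + 3z = 12


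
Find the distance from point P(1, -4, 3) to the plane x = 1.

distance = |a·x₀ + b·y₀ + c·z₀ - d| / √(a² + b² + c²)
  = |1·1 + 0·(-4) + 0·3 - 1| / √(1² + 0² + 0²)
  = |1 + 0 + 0 - 1| / √(1 + 0 + 0)
  = |0| / √1
  = 0 / 1
  ≈ 0

0


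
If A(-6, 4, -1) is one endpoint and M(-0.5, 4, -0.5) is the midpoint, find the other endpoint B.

B = 2M - A
  = (2·(-0.5) - (-6), 2·4 - 4, 2·(-0.5) - (-1))
  = (-1 + 6, 8 - 4, -1 + 1)
  = (5, 4, 0)

(5, 4, 0)


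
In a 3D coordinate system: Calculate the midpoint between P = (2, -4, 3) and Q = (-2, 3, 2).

M = ((x₁+x₂)/2, (y₁+y₂)/2, (z₁+z₂)/2)
  = ((2 - 2)/2, (-4 + 3)/2, (3 + 2)/2)
  = (0/2, -1/2, 5/2)
  = (0, -0.5, 2.5)

(0, -0.5, 2.5)


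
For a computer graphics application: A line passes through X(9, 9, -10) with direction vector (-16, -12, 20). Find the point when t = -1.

P(t) = X + t·d
  = (9 + (-16)·(-1), 9 + (-12)·(-1), -10 + 20·(-1))
  = (9 + 16, 9 + 12, -10 - 20)
  = (25, 21, -30)

(25, 21, -30)


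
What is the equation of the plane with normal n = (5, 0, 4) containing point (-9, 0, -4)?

The plane through P with normal n = (a, b, c) satisfies n·(r - P) = 0,
i.e. ax + by + cz = a·x₀ + b·y₀ + c·z₀.
d = 5·(-9) + 0·0 + 4·(-4)
  = -45 + 0 - 16
  = -61
Equation: 5x + 4z = -61

5x + 4z = -61


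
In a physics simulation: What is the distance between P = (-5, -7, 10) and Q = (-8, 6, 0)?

d = √[(x₂-x₁)² + (y₂-y₁)² + (z₂-z₁)²]
  = √[(-3)² + 13² + (-10)²]
  = √[9 + 169 + 100]
  = √278
  ≈ 16.67

16.67


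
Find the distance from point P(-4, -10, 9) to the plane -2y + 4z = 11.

distance = |a·x₀ + b·y₀ + c·z₀ - d| / √(a² + b² + c²)
  = |0·(-4) + (-2)·(-10) + 4·9 - 11| / √(0² + (-2)² + 4²)
  = |0 + 20 + 36 - 11| / √(0 + 4 + 16)
  = |45| / √20
  = 45 / 4.472
  ≈ 10.06

10.06


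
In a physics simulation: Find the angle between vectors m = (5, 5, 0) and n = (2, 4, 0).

m·n = 5·2 + 5·4 + 0·0 = 10 + 20 + 0 = 30
|m| = √(5² + 5² + 0²) = √50 ≈ 7.071
|n| = √(2² + 4² + 0²) = √20 ≈ 4.472
cos θ = (m·n)/(|m||n|) = 30/(7.071·4.472) ≈ 0.9487
θ = arccos(0.9487) ≈ 18.43°

18.43°


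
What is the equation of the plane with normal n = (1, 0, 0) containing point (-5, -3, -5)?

The plane through P with normal n = (a, b, c) satisfies n·(r - P) = 0,
i.e. ax + by + cz = a·x₀ + b·y₀ + c·z₀.
d = 1·(-5) + 0·(-3) + 0·(-5)
  = -5 + 0 + 0
  = -5
Equation: x = -5

x = -5


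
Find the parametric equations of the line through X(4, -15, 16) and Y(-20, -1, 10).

Direction vector d = Y - X = (-20 - 4, -1 + 15, 10 - 16) = (-24, 14, -6)
Parametric form r = X + t·d:
x = 4 - 24t, y = -15 + 14t, z = 16 - 6t

x = 4 - 24t, y = -15 + 14t, z = 16 - 6t


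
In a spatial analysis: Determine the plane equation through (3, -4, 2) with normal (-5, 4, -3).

The plane through P with normal n = (a, b, c) satisfies n·(r - P) = 0,
i.e. ax + by + cz = a·x₀ + b·y₀ + c·z₀.
d = (-5)·3 + 4·(-4) + (-3)·2
  = -15 - 16 - 6
  = -37
Equation: -5x + 4y - 3z = -37

-5x + 4y - 3z = -37


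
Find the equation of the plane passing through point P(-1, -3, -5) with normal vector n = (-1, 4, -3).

The plane through P with normal n = (a, b, c) satisfies n·(r - P) = 0,
i.e. ax + by + cz = a·x₀ + b·y₀ + c·z₀.
d = (-1)·(-1) + 4·(-3) + (-3)·(-5)
  = 1 - 12 + 15
  = 4
Equation: -x + 4y - 3z = 4

-x + 4y - 3z = 4


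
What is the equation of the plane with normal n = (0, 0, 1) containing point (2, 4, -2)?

The plane through P with normal n = (a, b, c) satisfies n·(r - P) = 0,
i.e. ax + by + cz = a·x₀ + b·y₀ + c·z₀.
d = 0·2 + 0·4 + 1·(-2)
  = 0 + 0 - 2
  = -2
Equation: z = -2

z = -2


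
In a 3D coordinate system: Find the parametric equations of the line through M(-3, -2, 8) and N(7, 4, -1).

Direction vector d = N - M = (7 + 3, 4 + 2, -1 - 8) = (10, 6, -9)
Parametric form r = M + t·d:
x = -3 + 10t, y = -2 + 6t, z = 8 - 9t

x = -3 + 10t, y = -2 + 6t, z = 8 - 9t


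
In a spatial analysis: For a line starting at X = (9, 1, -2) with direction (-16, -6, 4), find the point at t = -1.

P(t) = X + t·d
  = (9 + (-16)·(-1), 1 + (-6)·(-1), -2 + 4·(-1))
  = (9 + 16, 1 + 6, -2 - 4)
  = (25, 7, -6)

(25, 7, -6)


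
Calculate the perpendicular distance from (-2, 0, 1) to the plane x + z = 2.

distance = |a·x₀ + b·y₀ + c·z₀ - d| / √(a² + b² + c²)
  = |1·(-2) + 0·0 + 1·1 - 2| / √(1² + 0² + 1²)
  = |-2 + 0 + 1 - 2| / √(1 + 0 + 1)
  = |-3| / √2
  = 3 / 1.414
  ≈ 2.121

2.121


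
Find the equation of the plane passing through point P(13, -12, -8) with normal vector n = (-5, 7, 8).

The plane through P with normal n = (a, b, c) satisfies n·(r - P) = 0,
i.e. ax + by + cz = a·x₀ + b·y₀ + c·z₀.
d = (-5)·13 + 7·(-12) + 8·(-8)
  = -65 - 84 - 64
  = -213
Equation: -5x + 7y + 8z = -213

-5x + 7y + 8z = -213


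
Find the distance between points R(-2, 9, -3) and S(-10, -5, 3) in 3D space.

d = √[(x₂-x₁)² + (y₂-y₁)² + (z₂-z₁)²]
  = √[(-8)² + (-14)² + 6²]
  = √[64 + 196 + 36]
  = √296
  ≈ 17.2

17.2


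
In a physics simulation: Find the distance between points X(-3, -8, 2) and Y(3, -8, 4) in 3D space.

d = √[(x₂-x₁)² + (y₂-y₁)² + (z₂-z₁)²]
  = √[6² + 0² + 2²]
  = √[36 + 0 + 4]
  = √40
  ≈ 6.325

6.325


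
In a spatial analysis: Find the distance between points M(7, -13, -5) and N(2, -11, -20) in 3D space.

d = √[(x₂-x₁)² + (y₂-y₁)² + (z₂-z₁)²]
  = √[(-5)² + 2² + (-15)²]
  = √[25 + 4 + 225]
  = √254
  ≈ 15.94

15.94


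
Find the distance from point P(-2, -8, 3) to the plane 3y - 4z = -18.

distance = |a·x₀ + b·y₀ + c·z₀ - d| / √(a² + b² + c²)
  = |0·(-2) + 3·(-8) + (-4)·3 - (-18)| / √(0² + 3² + (-4)²)
  = |0 - 24 - 12 + 18| / √(0 + 9 + 16)
  = |-18| / √25
  = 18 / 5
  ≈ 3.6

3.6


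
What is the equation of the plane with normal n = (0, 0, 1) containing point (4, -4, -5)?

The plane through P with normal n = (a, b, c) satisfies n·(r - P) = 0,
i.e. ax + by + cz = a·x₀ + b·y₀ + c·z₀.
d = 0·4 + 0·(-4) + 1·(-5)
  = 0 + 0 - 5
  = -5
Equation: z = -5

z = -5


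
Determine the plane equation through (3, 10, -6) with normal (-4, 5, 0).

The plane through P with normal n = (a, b, c) satisfies n·(r - P) = 0,
i.e. ax + by + cz = a·x₀ + b·y₀ + c·z₀.
d = (-4)·3 + 5·10 + 0·(-6)
  = -12 + 50 + 0
  = 38
Equation: -4x + 5y = 38

-4x + 5y = 38


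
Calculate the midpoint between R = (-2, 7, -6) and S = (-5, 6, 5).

M = ((x₁+x₂)/2, (y₁+y₂)/2, (z₁+z₂)/2)
  = ((-2 - 5)/2, (7 + 6)/2, (-6 + 5)/2)
  = (-7/2, 13/2, -1/2)
  = (-3.5, 6.5, -0.5)

(-3.5, 6.5, -0.5)


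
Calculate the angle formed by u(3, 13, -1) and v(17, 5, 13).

u·v = 3·17 + 13·5 + (-1)·13 = 51 + 65 - 13 = 103
|u| = √(3² + 13² + (-1)²) = √179 ≈ 13.38
|v| = √(17² + 5² + 13²) = √483 ≈ 21.98
cos θ = (u·v)/(|u||v|) = 103/(13.38·21.98) ≈ 0.3503
θ = arccos(0.3503) ≈ 69.49°

69.49°


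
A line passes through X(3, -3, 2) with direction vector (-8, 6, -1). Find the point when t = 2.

P(t) = X + t·d
  = (3 + (-8)·2, -3 + 6·2, 2 + (-1)·2)
  = (3 - 16, -3 + 12, 2 - 2)
  = (-13, 9, 0)

(-13, 9, 0)


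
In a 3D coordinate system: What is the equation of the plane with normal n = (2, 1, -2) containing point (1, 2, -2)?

The plane through P with normal n = (a, b, c) satisfies n·(r - P) = 0,
i.e. ax + by + cz = a·x₀ + b·y₀ + c·z₀.
d = 2·1 + 1·2 + (-2)·(-2)
  = 2 + 2 + 4
  = 8
Equation: 2x + y - 2z = 8

2x + y - 2z = 8


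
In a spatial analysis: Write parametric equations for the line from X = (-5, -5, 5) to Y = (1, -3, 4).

Direction vector d = Y - X = (1 + 5, -3 + 5, 4 - 5) = (6, 2, -1)
Parametric form r = X + t·d:
x = -5 + 6t, y = -5 + 2t, z = 5 - t

x = -5 + 6t, y = -5 + 2t, z = 5 - t


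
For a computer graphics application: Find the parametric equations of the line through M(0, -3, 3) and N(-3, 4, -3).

Direction vector d = N - M = (-3 + 0, 4 + 3, -3 - 3) = (-3, 7, -6)
Parametric form r = M + t·d:
x = 0 - 3t, y = -3 + 7t, z = 3 - 6t

x = 0 - 3t, y = -3 + 7t, z = 3 - 6t


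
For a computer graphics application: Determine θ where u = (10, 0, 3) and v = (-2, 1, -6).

u·v = 10·(-2) + 0·1 + 3·(-6) = -20 + 0 - 18 = -38
|u| = √(10² + 0² + 3²) = √109 ≈ 10.44
|v| = √((-2)² + 1² + (-6)²) = √41 ≈ 6.403
cos θ = (u·v)/(|u||v|) = -38/(10.44·6.403) ≈ -0.5684
θ = arccos(-0.5684) ≈ 124.6°

124.6°


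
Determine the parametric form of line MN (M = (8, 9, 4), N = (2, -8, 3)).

Direction vector d = N - M = (2 - 8, -8 - 9, 3 - 4) = (-6, -17, -1)
Parametric form r = M + t·d:
x = 8 - 6t, y = 9 - 17t, z = 4 - t

x = 8 - 6t, y = 9 - 17t, z = 4 - t


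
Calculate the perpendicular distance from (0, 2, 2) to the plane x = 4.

distance = |a·x₀ + b·y₀ + c·z₀ - d| / √(a² + b² + c²)
  = |1·0 + 0·2 + 0·2 - 4| / √(1² + 0² + 0²)
  = |0 + 0 + 0 - 4| / √(1 + 0 + 0)
  = |-4| / √1
  = 4 / 1
  ≈ 4

4


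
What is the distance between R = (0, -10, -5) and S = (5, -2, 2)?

d = √[(x₂-x₁)² + (y₂-y₁)² + (z₂-z₁)²]
  = √[5² + 8² + 7²]
  = √[25 + 64 + 49]
  = √138
  ≈ 11.75

11.75


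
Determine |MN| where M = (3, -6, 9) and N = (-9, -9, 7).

d = √[(x₂-x₁)² + (y₂-y₁)² + (z₂-z₁)²]
  = √[(-12)² + (-3)² + (-2)²]
  = √[144 + 9 + 4]
  = √157
  ≈ 12.53

12.53


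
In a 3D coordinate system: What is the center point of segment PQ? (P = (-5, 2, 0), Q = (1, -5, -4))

M = ((x₁+x₂)/2, (y₁+y₂)/2, (z₁+z₂)/2)
  = ((-5 + 1)/2, (2 - 5)/2, (0 - 4)/2)
  = (-4/2, -3/2, -4/2)
  = (-2, -1.5, -2)

(-2, -1.5, -2)


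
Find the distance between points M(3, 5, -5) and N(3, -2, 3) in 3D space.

d = √[(x₂-x₁)² + (y₂-y₁)² + (z₂-z₁)²]
  = √[0² + (-7)² + 8²]
  = √[0 + 49 + 64]
  = √113
  ≈ 10.63

10.63


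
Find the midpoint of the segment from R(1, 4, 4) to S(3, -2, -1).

M = ((x₁+x₂)/2, (y₁+y₂)/2, (z₁+z₂)/2)
  = ((1 + 3)/2, (4 - 2)/2, (4 - 1)/2)
  = (4/2, 2/2, 3/2)
  = (2, 1, 1.5)

(2, 1, 1.5)


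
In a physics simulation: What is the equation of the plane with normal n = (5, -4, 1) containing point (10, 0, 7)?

The plane through P with normal n = (a, b, c) satisfies n·(r - P) = 0,
i.e. ax + by + cz = a·x₀ + b·y₀ + c·z₀.
d = 5·10 + (-4)·0 + 1·7
  = 50 + 0 + 7
  = 57
Equation: 5x - 4y + z = 57

5x - 4y + z = 57


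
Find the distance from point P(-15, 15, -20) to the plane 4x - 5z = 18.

distance = |a·x₀ + b·y₀ + c·z₀ - d| / √(a² + b² + c²)
  = |4·(-15) + 0·15 + (-5)·(-20) - 18| / √(4² + 0² + (-5)²)
  = |-60 + 0 + 100 - 18| / √(16 + 0 + 25)
  = |22| / √41
  = 22 / 6.403
  ≈ 3.436

3.436


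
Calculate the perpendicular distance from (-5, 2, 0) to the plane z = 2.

distance = |a·x₀ + b·y₀ + c·z₀ - d| / √(a² + b² + c²)
  = |0·(-5) + 0·2 + 1·0 - 2| / √(0² + 0² + 1²)
  = |0 + 0 + 0 - 2| / √(0 + 0 + 1)
  = |-2| / √1
  = 2 / 1
  ≈ 2

2


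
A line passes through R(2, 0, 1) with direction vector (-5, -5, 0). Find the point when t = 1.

P(t) = R + t·d
  = (2 + (-5)·1, 0 + (-5)·1, 1 + 0·1)
  = (2 - 5, 0 - 5, 1 + 0)
  = (-3, -5, 1)

(-3, -5, 1)


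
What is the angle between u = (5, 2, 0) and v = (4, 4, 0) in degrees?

u·v = 5·4 + 2·4 + 0·0 = 20 + 8 + 0 = 28
|u| = √(5² + 2² + 0²) = √29 ≈ 5.385
|v| = √(4² + 4² + 0²) = √32 ≈ 5.657
cos θ = (u·v)/(|u||v|) = 28/(5.385·5.657) ≈ 0.9191
θ = arccos(0.9191) ≈ 23.2°

23.2°


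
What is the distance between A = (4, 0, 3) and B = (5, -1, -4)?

d = √[(x₂-x₁)² + (y₂-y₁)² + (z₂-z₁)²]
  = √[1² + (-1)² + (-7)²]
  = √[1 + 1 + 49]
  = √51
  ≈ 7.141

7.141


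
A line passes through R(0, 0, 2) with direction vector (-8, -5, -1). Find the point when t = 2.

P(t) = R + t·d
  = (0 + (-8)·2, 0 + (-5)·2, 2 + (-1)·2)
  = (0 - 16, 0 - 10, 2 - 2)
  = (-16, -10, 0)

(-16, -10, 0)


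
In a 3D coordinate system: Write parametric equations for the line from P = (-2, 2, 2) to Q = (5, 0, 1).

Direction vector d = Q - P = (5 + 2, 0 - 2, 1 - 2) = (7, -2, -1)
Parametric form r = P + t·d:
x = -2 + 7t, y = 2 - 2t, z = 2 - t

x = -2 + 7t, y = 2 - 2t, z = 2 - t


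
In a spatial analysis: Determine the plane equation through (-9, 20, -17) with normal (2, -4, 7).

The plane through P with normal n = (a, b, c) satisfies n·(r - P) = 0,
i.e. ax + by + cz = a·x₀ + b·y₀ + c·z₀.
d = 2·(-9) + (-4)·20 + 7·(-17)
  = -18 - 80 - 119
  = -217
Equation: 2x - 4y + 7z = -217

2x - 4y + 7z = -217


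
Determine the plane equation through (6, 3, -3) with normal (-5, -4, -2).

The plane through P with normal n = (a, b, c) satisfies n·(r - P) = 0,
i.e. ax + by + cz = a·x₀ + b·y₀ + c·z₀.
d = (-5)·6 + (-4)·3 + (-2)·(-3)
  = -30 - 12 + 6
  = -36
Equation: -5x - 4y - 2z = -36

-5x - 4y - 2z = -36


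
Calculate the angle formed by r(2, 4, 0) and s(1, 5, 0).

r·s = 2·1 + 4·5 + 0·0 = 2 + 20 + 0 = 22
|r| = √(2² + 4² + 0²) = √20 ≈ 4.472
|s| = √(1² + 5² + 0²) = √26 ≈ 5.099
cos θ = (r·s)/(|r||s|) = 22/(4.472·5.099) ≈ 0.9648
θ = arccos(0.9648) ≈ 15.26°

15.26°


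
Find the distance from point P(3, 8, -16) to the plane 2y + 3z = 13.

distance = |a·x₀ + b·y₀ + c·z₀ - d| / √(a² + b² + c²)
  = |0·3 + 2·8 + 3·(-16) - 13| / √(0² + 2² + 3²)
  = |0 + 16 - 48 - 13| / √(0 + 4 + 9)
  = |-45| / √13
  = 45 / 3.606
  ≈ 12.48

12.48
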